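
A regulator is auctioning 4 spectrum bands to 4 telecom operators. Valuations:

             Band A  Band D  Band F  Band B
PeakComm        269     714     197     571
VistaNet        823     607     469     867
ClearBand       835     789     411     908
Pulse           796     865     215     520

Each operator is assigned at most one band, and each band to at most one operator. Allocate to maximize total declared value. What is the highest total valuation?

This is the linear assignment problem.
Optimal: PeakComm→Band D ($714M), VistaNet→Band F ($469M), ClearBand→Band B ($908M), Pulse→Band A ($796M) — total 714+469+908+796 = $2887M.
Row-greedy (each operator in turn takes its best remaining band) gives $2631M, worse by 256.
Checked against all permutations: $2887M is optimal.

Maximum total: $2887M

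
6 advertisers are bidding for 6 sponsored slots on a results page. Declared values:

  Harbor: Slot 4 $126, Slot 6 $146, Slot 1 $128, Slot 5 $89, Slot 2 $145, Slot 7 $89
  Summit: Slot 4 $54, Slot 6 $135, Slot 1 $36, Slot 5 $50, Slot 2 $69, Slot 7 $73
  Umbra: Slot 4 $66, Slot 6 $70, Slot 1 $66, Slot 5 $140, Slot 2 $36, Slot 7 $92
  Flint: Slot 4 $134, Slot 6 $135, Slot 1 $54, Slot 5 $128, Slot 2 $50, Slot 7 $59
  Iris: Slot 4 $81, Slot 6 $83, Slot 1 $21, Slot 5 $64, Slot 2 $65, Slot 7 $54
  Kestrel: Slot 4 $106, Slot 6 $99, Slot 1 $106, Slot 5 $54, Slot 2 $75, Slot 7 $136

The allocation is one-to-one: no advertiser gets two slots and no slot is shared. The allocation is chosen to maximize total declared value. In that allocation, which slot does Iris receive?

Iris receives Slot 2.

Optimal: Harbor→Slot 1 ($128), Summit→Slot 6 ($135), Umbra→Slot 5 ($140), Flint→Slot 4 ($134), Iris→Slot 2 ($65), Kestrel→Slot 7 ($136) — total 128+135+140+134+65+136 = $738.
Row-greedy (each advertiser in turn takes its best remaining slot) gives $664, worse by 74.
Checked against all permutations: $738 is optimal.
Iris's own top slot is Slot 6 ($83), but forcing Iris→Slot 6 and reassigning the rest optimally gives only $690 — worse by 48.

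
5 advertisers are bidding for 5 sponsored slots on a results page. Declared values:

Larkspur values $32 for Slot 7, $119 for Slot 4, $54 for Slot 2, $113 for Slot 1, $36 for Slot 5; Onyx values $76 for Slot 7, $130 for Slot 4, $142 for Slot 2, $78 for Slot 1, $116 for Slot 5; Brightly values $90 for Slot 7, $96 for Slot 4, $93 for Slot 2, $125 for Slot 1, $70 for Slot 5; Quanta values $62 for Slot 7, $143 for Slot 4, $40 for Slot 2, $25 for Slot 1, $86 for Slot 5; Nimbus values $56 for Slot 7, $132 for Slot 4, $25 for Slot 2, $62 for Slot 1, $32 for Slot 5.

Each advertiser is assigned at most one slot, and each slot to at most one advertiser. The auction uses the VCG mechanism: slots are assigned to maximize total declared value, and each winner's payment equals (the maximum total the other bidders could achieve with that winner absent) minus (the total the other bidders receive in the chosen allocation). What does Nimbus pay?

Nimbus pays $57.

Efficient allocation: Larkspur→Slot 1 ($113), Onyx→Slot 2 ($142), Brightly→Slot 7 ($90), Quanta→Slot 5 ($86), Nimbus→Slot 4 ($132); total welfare W = $563.
Nimbus receives Slot 4 at value $132, so the others get W − 132 = $431.
Without Nimbus: best allocation of the remaining 4 bidders over all 5 slots is Larkspur→Slot 1 ($113), Onyx→Slot 2 ($142), Brightly→Slot 7 ($90), Quanta→Slot 4 ($143), total $488.
VCG payment = (others' best without Nimbus) − (others' welfare with Nimbus) = 488 − 431 = $57.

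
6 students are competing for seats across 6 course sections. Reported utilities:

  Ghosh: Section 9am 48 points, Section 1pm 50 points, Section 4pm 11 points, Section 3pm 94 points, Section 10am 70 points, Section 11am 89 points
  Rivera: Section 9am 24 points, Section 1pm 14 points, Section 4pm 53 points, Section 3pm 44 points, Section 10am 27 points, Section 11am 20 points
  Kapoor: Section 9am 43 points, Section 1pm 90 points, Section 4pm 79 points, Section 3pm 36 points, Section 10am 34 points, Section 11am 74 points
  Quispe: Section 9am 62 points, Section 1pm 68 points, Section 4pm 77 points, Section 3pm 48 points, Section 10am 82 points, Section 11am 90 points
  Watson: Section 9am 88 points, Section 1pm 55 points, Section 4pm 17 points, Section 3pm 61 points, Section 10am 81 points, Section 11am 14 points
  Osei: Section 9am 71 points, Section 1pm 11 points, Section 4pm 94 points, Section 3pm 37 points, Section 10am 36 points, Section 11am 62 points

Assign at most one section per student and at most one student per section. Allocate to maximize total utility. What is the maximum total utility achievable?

Treat this as an assignment problem: match each student to one section.
Optimal: Ghosh→Section 11am (89 points), Rivera→Section 3pm (44 points), Kapoor→Section 1pm (90 points), Quispe→Section 10am (82 points), Watson→Section 9am (88 points), Osei→Section 4pm (94 points) — total 89+44+90+82+88+94 = 487 points.
Row-greedy (each student in turn takes its best remaining section) gives 451 points, worse by 36.
Next-best assignment: Ghosh→Section 3pm, Rivera→Section 10am, Kapoor→Section 1pm, Quispe→Section 11am, Watson→Section 9am, Osei→Section 4pm = 483 points.
Checked against all permutations: 487 points is optimal.

Max total: 487 points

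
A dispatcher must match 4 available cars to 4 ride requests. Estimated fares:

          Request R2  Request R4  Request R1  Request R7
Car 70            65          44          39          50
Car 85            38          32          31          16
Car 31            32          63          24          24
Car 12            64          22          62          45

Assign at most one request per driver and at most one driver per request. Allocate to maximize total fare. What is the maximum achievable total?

Max total: $213

Optimal: Car 70→Request R7 ($50), Car 85→Request R2 ($38), Car 31→Request R4 ($63), Car 12→Request R1 ($62) — total 50+38+63+62 = $213.
Max-entry greedy (repeatedly take the single best remaining cell) gives $206, worse by 7.
Swapping Car 85↔Car 12 (Car 85→Request R1 $31, Car 12→Request R2 $64) loses 5.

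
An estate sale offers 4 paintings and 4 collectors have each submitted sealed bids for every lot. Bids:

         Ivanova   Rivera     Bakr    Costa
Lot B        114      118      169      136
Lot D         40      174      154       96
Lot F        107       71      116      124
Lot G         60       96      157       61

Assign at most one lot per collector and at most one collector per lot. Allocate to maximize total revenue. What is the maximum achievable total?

Max total: $574

Optimal: Ivanova→Lot F ($107), Rivera→Lot D ($174), Bakr→Lot G ($157), Costa→Lot B ($136) — total 107+174+157+136 = $574.
Row-greedy (each collector in turn takes its best remaining lot) gives $569, worse by 5.
Swapping Ivanova↔Costa (Ivanova→Lot B $114, Costa→Lot F $124) loses 5.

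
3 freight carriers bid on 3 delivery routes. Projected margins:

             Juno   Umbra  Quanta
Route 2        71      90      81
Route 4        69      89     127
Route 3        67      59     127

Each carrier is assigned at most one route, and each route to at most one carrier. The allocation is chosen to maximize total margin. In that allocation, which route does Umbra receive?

This is the linear assignment problem.
Optimal: Juno→Route 2 ($71k), Umbra→Route 4 ($89k), Quanta→Route 3 ($127k) — total 71+89+127 = $287k.
Max-entry greedy (repeatedly take the single best remaining cell) gives $284k, worse by 3.
Next-best assignment: Juno→Route 4, Umbra→Route 2, Quanta→Route 3 = $286k.
Checked against all permutations: $287k is optimal.
Umbra's own top route is Route 2 ($90k), but forcing Umbra→Route 2 and reassigning the rest optimally gives only $286k — worse by 1.

Umbra receives Route 4.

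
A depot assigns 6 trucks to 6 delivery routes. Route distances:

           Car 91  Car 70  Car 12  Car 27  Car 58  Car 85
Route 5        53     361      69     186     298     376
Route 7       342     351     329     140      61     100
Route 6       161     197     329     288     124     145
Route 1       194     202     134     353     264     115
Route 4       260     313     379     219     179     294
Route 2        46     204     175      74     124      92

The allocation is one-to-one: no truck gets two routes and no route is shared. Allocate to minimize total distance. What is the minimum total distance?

Optimal: Car 91→Route 2 (46 km), Car 70→Route 6 (197 km), Car 12→Route 5 (69 km), Car 27→Route 4 (219 km), Car 58→Route 7 (61 km), Car 85→Route 1 (115 km) — total 46+197+69+219+61+115 = 707 km.
Column-greedy (each route in turn goes to its cheapest remaining truck) gives 816 km, worse by 109.

Minimum total: 707 km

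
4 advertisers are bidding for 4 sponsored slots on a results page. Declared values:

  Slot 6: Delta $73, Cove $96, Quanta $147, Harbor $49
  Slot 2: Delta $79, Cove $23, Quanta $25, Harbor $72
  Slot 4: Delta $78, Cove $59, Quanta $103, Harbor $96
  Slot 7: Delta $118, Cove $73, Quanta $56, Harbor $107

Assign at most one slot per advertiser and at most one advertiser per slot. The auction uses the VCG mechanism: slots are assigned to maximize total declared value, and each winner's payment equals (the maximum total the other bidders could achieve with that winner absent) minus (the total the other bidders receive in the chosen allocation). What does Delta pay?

Efficient allocation: Delta→Slot 7 ($118), Cove→Slot 4 ($59), Quanta→Slot 6 ($147), Harbor→Slot 2 ($72); total welfare W = $396.
Delta receives Slot 7 at value $118, so the others get W − 118 = $278.
Without Delta: best allocation of the remaining 3 bidders over all 4 slots is Cove→Slot 7 ($73), Quanta→Slot 6 ($147), Harbor→Slot 4 ($96), total $316.
VCG payment = (others' best without Delta) − (others' welfare with Delta) = 316 − 278 = $38.

Delta pays $38.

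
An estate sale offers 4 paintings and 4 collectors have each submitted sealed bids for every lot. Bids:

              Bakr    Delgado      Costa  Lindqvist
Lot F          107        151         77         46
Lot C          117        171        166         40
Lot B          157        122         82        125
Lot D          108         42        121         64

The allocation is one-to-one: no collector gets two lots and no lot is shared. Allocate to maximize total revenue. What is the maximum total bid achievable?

Max total: $550

This is a one-to-one assignment (maximum-weight bipartite matching).
Optimal: Bakr→Lot D ($108), Delgado→Lot F ($151), Costa→Lot C ($166), Lindqvist→Lot B ($125) — total 108+151+166+125 = $550.
Column-greedy (each lot in turn goes to its best remaining collector) gives $538, worse by 12.
Swapping Costa↔Delgado (Costa→Lot F $77, Delgado→Lot C $171) loses 69.
Checked against all permutations: $550 is optimal.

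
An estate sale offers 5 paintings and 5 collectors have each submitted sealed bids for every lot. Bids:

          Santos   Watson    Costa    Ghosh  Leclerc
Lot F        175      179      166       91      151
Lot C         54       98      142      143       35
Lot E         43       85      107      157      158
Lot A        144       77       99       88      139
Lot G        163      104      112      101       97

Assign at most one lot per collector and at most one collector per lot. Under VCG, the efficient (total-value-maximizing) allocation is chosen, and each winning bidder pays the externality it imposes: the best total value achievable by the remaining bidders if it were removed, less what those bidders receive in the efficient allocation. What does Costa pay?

Efficient allocation: Santos→Lot G ($163), Watson→Lot F ($179), Costa→Lot C ($142), Ghosh→Lot E ($157), Leclerc→Lot A ($139); total welfare W = $780.
Costa receives Lot C at value $142, so the others get W − 142 = $638.
Without Costa: best allocation of the remaining 4 bidders over all 5 lots is Santos→Lot G ($163), Watson→Lot F ($179), Ghosh→Lot C ($143), Leclerc→Lot E ($158), total $643.
VCG payment = (others' best without Costa) − (others' welfare with Costa) = 643 − 638 = $5.

Costa pays $5.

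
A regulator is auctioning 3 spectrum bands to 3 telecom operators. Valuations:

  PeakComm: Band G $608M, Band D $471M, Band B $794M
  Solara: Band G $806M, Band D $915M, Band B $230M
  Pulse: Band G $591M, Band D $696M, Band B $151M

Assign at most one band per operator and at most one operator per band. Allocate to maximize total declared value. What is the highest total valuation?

Maximum total: $2300M

Optimal: PeakComm→Band B ($794M), Solara→Band D ($915M), Pulse→Band G ($591M) — total 794+915+591 = $2300M.
Column-greedy (each band in turn goes to its best remaining operator) gives $2296M, worse by 4.
Next-best assignment: PeakComm→Band B, Solara→Band G, Pulse→Band D = $2296M.
Every other assignment is strictly worse.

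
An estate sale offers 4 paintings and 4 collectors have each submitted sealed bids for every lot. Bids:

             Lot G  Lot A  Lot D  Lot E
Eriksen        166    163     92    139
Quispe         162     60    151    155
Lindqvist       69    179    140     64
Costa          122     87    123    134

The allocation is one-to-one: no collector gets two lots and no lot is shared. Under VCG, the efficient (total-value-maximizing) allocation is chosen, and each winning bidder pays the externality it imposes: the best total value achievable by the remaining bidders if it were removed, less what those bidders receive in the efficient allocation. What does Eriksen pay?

Efficient allocation: Eriksen→Lot G ($166), Quispe→Lot D ($151), Lindqvist→Lot A ($179), Costa→Lot E ($134); total welfare W = $630.
Eriksen receives Lot G at value $166, so the others get W − 166 = $464.
Without Eriksen: best allocation of the remaining 3 bidders over all 4 lots is Quispe→Lot G ($162), Lindqvist→Lot A ($179), Costa→Lot E ($134), total $475.
VCG payment = (others' best without Eriksen) − (others' welfare with Eriksen) = 475 − 464 = $11.

Eriksen pays $11.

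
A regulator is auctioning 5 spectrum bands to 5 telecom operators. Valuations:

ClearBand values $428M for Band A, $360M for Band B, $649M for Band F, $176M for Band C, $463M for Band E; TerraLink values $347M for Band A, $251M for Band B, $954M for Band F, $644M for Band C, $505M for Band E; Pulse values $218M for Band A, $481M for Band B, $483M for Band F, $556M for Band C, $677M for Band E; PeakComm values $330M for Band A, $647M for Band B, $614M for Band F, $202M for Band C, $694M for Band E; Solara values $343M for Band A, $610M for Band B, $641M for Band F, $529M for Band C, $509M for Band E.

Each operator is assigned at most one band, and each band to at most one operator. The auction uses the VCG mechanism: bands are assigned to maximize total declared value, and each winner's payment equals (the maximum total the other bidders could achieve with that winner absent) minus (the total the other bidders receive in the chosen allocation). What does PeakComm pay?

Efficient allocation: ClearBand→Band A ($428M), TerraLink→Band F ($954M), Pulse→Band C ($556M), PeakComm→Band E ($694M), Solara→Band B ($610M); total welfare W = $3242M.
PeakComm receives Band E at value $694M, so the others get W − 694 = $2548M.
Without PeakComm: best allocation of the remaining 4 bidders over all 5 bands is ClearBand→Band A ($428M), TerraLink→Band F ($954M), Pulse→Band E ($677M), Solara→Band B ($610M), total $2669M.
VCG payment = (others' best without PeakComm) − (others' welfare with PeakComm) = 2669 − 2548 = $121M.

PeakComm pays $121M.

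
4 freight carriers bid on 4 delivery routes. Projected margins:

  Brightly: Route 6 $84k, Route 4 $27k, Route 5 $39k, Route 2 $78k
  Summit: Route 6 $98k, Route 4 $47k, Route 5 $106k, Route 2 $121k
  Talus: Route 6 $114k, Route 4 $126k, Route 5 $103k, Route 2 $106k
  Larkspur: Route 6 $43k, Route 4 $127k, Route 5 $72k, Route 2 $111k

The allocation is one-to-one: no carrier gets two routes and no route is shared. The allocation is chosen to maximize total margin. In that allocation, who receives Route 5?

Talus receives Route 5.

This is the linear assignment problem.
Optimal: Brightly→Route 6 ($84k), Summit→Route 2 ($121k), Talus→Route 5 ($103k), Larkspur→Route 4 ($127k) — total 84+121+103+127 = $435k.
Max-entry greedy (repeatedly take the single best remaining cell) gives $401k, worse by 34.
Next-best assignment: Brightly→Route 6, Summit→Route 5, Talus→Route 4, Larkspur→Route 2 = $427k.
Swapping Larkspur↔Talus (Larkspur→Route 5 $72k, Talus→Route 4 $126k) loses 32.
Talus's own top route is Route 4 ($126k), but forcing Talus→Route 4 and reassigning the rest optimally gives only $427k — worse by 8.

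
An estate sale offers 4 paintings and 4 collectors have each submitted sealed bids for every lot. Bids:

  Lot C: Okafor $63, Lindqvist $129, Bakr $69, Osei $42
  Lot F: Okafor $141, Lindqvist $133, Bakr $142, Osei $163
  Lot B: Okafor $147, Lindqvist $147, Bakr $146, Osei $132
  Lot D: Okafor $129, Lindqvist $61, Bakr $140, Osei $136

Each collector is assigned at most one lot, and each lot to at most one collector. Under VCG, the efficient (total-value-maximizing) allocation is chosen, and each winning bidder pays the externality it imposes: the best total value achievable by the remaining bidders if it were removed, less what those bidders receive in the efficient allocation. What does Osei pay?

Efficient allocation: Okafor→Lot B ($147), Lindqvist→Lot C ($129), Bakr→Lot D ($140), Osei→Lot F ($163); total welfare W = $579.
Osei receives Lot F at value $163, so the others get W − 163 = $416.
Without Osei: best allocation of the remaining 3 bidders over all 4 lots is Okafor→Lot F ($141), Lindqvist→Lot B ($147), Bakr→Lot D ($140), total $428.
VCG payment = (others' best without Osei) − (others' welfare with Osei) = 428 − 416 = $12.

Osei pays $12.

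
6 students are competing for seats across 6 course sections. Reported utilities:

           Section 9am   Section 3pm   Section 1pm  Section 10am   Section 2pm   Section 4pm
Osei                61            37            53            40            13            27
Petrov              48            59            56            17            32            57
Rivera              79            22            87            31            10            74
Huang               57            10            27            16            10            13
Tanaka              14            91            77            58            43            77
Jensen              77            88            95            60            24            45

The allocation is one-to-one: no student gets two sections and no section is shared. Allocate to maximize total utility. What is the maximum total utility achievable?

Optimal: Osei→Section 10am (40 points), Petrov→Section 2pm (32 points), Rivera→Section 4pm (74 points), Huang→Section 9am (57 points), Tanaka→Section 3pm (91 points), Jensen→Section 1pm (95 points) — total 40+32+74+57+91+95 = 389 points.
Column-greedy (each section in turn goes to its best remaining student) gives 350 points, worse by 39.

Max total: 389 points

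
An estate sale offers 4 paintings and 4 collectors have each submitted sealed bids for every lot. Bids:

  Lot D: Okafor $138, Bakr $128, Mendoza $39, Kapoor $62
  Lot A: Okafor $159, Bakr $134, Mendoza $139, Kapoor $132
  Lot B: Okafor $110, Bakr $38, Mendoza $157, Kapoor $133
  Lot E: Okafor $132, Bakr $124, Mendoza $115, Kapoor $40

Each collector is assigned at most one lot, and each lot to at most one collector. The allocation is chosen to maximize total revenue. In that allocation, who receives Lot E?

Treat this as an assignment problem: match each collector to one lot.
Optimal: Okafor→Lot D ($138), Bakr→Lot E ($124), Mendoza→Lot B ($157), Kapoor→Lot A ($132) — total 138+124+157+132 = $551.
Row-greedy (each collector in turn takes its best remaining lot) gives $484, worse by 67.
Next-best assignment: Okafor→Lot E, Bakr→Lot D, Mendoza→Lot B, Kapoor→Lot A = $549.
Every other assignment is strictly worse.
Bakr's own top lot is Lot A ($134), but forcing Bakr→Lot A and reassigning the rest optimally gives only $520 — worse by 31.

Bakr receives Lot E.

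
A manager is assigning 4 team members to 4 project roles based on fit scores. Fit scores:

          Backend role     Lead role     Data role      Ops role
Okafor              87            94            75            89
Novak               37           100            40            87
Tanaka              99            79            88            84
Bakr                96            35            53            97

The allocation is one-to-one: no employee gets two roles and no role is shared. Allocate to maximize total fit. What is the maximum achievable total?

Maximum total: 373 pts

Optimal: Okafor→Ops role (89 pts), Novak→Lead role (100 pts), Tanaka→Data role (88 pts), Bakr→Backend role (96 pts) — total 89+100+88+96 = 373 pts.
Max-entry greedy (repeatedly take the single best remaining cell) gives 371 pts, worse by 2.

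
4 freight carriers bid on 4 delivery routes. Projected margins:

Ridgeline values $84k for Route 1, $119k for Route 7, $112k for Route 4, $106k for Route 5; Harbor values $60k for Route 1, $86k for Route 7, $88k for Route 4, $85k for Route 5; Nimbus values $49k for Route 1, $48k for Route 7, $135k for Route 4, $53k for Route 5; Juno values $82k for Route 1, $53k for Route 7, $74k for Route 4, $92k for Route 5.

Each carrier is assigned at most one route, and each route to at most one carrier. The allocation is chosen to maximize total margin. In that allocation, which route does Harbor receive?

Harbor receives Route 5.

Optimal: Ridgeline→Route 7 ($119k), Harbor→Route 5 ($85k), Nimbus→Route 4 ($135k), Juno→Route 1 ($82k) — total 119+85+135+82 = $421k.
Column-greedy (each route in turn goes to its best remaining carrier) gives $397k, worse by 24.
Next-best assignment: Ridgeline→Route 5, Harbor→Route 7, Nimbus→Route 4, Juno→Route 1 = $409k.
Swapping Ridgeline↔Nimbus (Ridgeline→Route 4 $112k, Nimbus→Route 7 $48k) loses 94.
Harbor's own top route is Route 4 ($88k), but forcing Harbor→Route 4 and reassigning the rest optimally gives only $348k — worse by 73.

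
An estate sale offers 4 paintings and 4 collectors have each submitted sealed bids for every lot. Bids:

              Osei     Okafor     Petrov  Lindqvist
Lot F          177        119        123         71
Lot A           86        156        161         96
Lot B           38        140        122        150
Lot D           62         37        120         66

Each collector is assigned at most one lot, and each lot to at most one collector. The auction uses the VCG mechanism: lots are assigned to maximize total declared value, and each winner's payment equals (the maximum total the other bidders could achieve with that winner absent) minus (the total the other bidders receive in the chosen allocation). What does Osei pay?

Efficient allocation: Osei→Lot F ($177), Okafor→Lot A ($156), Petrov→Lot D ($120), Lindqvist→Lot B ($150); total welfare W = $603.
Osei receives Lot F at value $177, so the others get W − 177 = $426.
Without Osei: best allocation of the remaining 3 bidders over all 4 lots is Okafor→Lot F ($119), Petrov→Lot A ($161), Lindqvist→Lot B ($150), total $430.
VCG payment = (others' best without Osei) − (others' welfare with Osei) = 430 − 426 = $4.

Osei pays $4.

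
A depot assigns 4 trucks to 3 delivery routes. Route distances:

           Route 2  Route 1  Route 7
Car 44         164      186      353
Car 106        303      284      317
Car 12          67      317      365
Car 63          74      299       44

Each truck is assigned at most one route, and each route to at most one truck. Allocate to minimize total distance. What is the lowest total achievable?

Minimum total: 297 km

This is the linear assignment problem.
Optimal: Car 12→Route 2 (67 km), Car 44→Route 1 (186 km), Car 63→Route 7 (44 km) — total 67+186+44 = 297 km.
Row-greedy (each truck in turn takes its cheapest remaining route) gives 813 km, worse by 516.
Next-best assignment: Car 12→Route 2, Car 106→Route 1, Car 63→Route 7 = 395 km.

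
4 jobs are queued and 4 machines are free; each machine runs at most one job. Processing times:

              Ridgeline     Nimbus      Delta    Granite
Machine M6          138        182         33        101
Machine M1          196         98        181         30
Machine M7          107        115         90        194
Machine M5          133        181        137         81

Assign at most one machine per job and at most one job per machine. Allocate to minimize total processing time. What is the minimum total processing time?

Min total: 311 min

Treat this as an assignment problem: match each job to one machine.
Optimal: Ridgeline→Machine M5 (133 min), Nimbus→Machine M7 (115 min), Delta→Machine M6 (33 min), Granite→Machine M1 (30 min) — total 133+115+33+30 = 311 min.
Row-greedy (each job in turn takes its cheapest remaining machine) gives 319 min, worse by 8.
Next-best assignment: Ridgeline→Machine M7, Nimbus→Machine M1, Delta→Machine M6, Granite→Machine M5 = 319 min.
Swapping Nimbus↔Delta (Nimbus→Machine M6 182 min, Delta→Machine M7 90 min) adds 124.
Checked against all permutations: 311 min is optimal.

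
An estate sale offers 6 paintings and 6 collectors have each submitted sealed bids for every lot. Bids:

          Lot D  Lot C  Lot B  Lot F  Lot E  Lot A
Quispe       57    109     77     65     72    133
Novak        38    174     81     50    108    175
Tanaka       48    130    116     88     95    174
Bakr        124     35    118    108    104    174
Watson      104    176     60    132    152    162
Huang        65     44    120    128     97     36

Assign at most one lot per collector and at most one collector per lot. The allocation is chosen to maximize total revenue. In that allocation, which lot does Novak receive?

Novak receives Lot C.

Optimal: Quispe→Lot B ($77), Novak→Lot C ($174), Tanaka→Lot A ($174), Bakr→Lot D ($124), Watson→Lot E ($152), Huang→Lot F ($128) — total 77+174+174+124+152+128 = $829.
Max-entry greedy (repeatedly take the single best remaining cell) gives $791, worse by 38.
Swapping Novak↔Huang (Novak→Lot F $50, Huang→Lot C $44) loses 208.
Every other assignment is strictly worse.
Novak's own top lot is Lot A ($175), but forcing Novak→Lot A and reassigning the rest optimally gives only $804 — worse by 25.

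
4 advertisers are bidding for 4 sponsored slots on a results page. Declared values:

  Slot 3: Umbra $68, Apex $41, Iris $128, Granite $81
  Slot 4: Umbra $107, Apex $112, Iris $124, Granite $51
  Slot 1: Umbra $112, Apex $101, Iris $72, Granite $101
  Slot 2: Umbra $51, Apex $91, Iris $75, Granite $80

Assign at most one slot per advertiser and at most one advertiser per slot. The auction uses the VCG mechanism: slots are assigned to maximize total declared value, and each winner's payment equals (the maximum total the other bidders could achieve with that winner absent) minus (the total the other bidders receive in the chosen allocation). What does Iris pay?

Iris pays $1.

Efficient allocation: Umbra→Slot 1 ($112), Apex→Slot 4 ($112), Iris→Slot 3 ($128), Granite→Slot 2 ($80); total welfare W = $432.
Iris receives Slot 3 at value $128, so the others get W − 128 = $304.
Without Iris: best allocation of the remaining 3 bidders over all 4 slots is Umbra→Slot 1 ($112), Apex→Slot 4 ($112), Granite→Slot 3 ($81), total $305.
VCG payment = (others' best without Iris) − (others' welfare with Iris) = 305 − 304 = $1.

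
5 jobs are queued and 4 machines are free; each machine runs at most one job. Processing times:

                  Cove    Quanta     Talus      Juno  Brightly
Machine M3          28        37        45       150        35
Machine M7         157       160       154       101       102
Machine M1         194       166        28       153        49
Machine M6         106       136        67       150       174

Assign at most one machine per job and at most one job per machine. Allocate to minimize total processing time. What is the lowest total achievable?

Minimum total: 245 min

Optimal: Cove→Machine M3 (28 min), Juno→Machine M7 (101 min), Brightly→Machine M1 (49 min), Talus→Machine M6 (67 min) — total 28+101+49+67 = 245 min.
Row-greedy (each job in turn takes its cheapest remaining machine) gives 293 min, worse by 48.
Next-best assignment: Quanta→Machine M3, Juno→Machine M7, Brightly→Machine M1, Talus→Machine M6 = 254 min.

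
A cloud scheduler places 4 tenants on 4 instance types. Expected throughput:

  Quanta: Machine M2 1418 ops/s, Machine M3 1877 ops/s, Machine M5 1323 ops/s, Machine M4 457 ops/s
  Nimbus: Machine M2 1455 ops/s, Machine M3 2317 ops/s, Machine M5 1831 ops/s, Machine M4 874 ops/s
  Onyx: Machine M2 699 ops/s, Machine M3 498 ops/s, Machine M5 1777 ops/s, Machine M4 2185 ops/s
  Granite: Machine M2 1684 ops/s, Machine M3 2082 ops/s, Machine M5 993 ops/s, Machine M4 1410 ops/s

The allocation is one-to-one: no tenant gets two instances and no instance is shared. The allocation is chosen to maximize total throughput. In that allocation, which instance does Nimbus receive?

Optimal: Quanta→Machine M3 (1877 ops/s), Nimbus→Machine M5 (1831 ops/s), Onyx→Machine M4 (2185 ops/s), Granite→Machine M2 (1684 ops/s) — total 1877+1831+2185+1684 = 7577 ops/s.
Column-greedy (each instance in turn goes to its best remaining tenant) gives 6235 ops/s, worse by 1342.
Next-best assignment: Quanta→Machine M2, Nimbus→Machine M5, Onyx→Machine M4, Granite→Machine M3 = 7516 ops/s.
Swapping Nimbus↔Onyx (Nimbus→Machine M4 874 ops/s, Onyx→Machine M5 1777 ops/s) loses 1365.
Checked against all permutations: 7577 ops/s is optimal.
Nimbus's own top instance is Machine M3 (2317 ops/s), but forcing Nimbus→Machine M3 and reassigning the rest optimally gives only 7509 ops/s — worse by 68.

Nimbus receives Machine M5.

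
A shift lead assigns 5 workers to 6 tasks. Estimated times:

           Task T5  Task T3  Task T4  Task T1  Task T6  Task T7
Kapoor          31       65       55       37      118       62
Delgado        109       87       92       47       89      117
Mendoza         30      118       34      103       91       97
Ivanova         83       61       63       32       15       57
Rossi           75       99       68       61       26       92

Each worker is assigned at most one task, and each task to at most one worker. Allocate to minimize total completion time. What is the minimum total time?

Min total: 195 min

Treat this as an assignment problem: match each worker to one task.
Optimal: Kapoor→Task T5 (31 min), Delgado→Task T1 (47 min), Mendoza→Task T4 (34 min), Ivanova→Task T7 (57 min), Rossi→Task T6 (26 min) — total 31+47+34+57+26 = 195 min.
Row-greedy (each worker in turn takes its cheapest remaining task) gives 219 min, worse by 24.
Every other assignment is strictly worse.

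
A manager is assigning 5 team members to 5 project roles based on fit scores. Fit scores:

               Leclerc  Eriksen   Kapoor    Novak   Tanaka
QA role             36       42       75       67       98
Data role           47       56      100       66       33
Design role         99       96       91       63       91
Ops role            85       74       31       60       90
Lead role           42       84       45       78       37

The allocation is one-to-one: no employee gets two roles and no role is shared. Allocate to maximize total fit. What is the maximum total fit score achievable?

Optimal: Leclerc→Ops role (85 pts), Eriksen→Design role (96 pts), Kapoor→Data role (100 pts), Novak→Lead role (78 pts), Tanaka→QA role (98 pts) — total 85+96+100+78+98 = 457 pts.
Row-greedy (each employee in turn takes its best remaining role) gives 440 pts, worse by 17.
Swapping Eriksen↔Kapoor (Eriksen→Data role 56 pts, Kapoor→Design role 91 pts) loses 49.
Every other assignment is strictly worse.

Maximum total: 457 pts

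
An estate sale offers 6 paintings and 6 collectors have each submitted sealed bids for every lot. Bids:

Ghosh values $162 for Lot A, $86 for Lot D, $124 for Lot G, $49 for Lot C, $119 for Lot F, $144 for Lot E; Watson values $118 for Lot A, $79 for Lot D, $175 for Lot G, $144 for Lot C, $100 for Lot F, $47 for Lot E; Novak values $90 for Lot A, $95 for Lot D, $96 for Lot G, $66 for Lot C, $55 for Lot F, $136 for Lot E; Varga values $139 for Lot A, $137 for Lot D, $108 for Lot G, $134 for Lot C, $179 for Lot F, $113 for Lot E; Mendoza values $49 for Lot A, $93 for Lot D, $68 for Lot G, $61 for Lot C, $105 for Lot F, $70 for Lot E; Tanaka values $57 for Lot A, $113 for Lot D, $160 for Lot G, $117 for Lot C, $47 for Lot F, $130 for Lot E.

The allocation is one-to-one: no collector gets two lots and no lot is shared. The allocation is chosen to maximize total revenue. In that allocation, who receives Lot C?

Watson receives Lot C.

Optimal: Ghosh→Lot A ($162), Watson→Lot C ($144), Novak→Lot E ($136), Varga→Lot F ($179), Mendoza→Lot D ($93), Tanaka→Lot G ($160) — total 162+144+136+179+93+160 = $874.
Row-greedy (each collector in turn takes its best remaining lot) gives $862, worse by 12.
Next-best assignment: Ghosh→Lot A, Watson→Lot G, Novak→Lot E, Varga→Lot F, Mendoza→Lot D, Tanaka→Lot C = $862.
No other one-to-one assignment exceeds $874.
Watson's own top lot is Lot G ($175), but forcing Watson→Lot G and reassigning the rest optimally gives only $862 — worse by 12.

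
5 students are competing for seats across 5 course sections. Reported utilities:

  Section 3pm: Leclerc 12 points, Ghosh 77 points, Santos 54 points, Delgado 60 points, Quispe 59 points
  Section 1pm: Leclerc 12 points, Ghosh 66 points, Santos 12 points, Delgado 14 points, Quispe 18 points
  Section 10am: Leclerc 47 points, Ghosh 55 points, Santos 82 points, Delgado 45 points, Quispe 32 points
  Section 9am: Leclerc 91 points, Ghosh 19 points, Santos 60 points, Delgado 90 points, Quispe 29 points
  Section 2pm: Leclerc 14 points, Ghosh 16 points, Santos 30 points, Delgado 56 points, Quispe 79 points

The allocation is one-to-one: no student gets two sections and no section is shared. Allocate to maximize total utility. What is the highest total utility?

Optimal: Leclerc→Section 9am (91 points), Ghosh→Section 1pm (66 points), Santos→Section 10am (82 points), Delgado→Section 3pm (60 points), Quispe→Section 2pm (79 points) — total 91+66+82+60+79 = 378 points.
Column-greedy (each section in turn goes to its best remaining student) gives 324 points, worse by 54.
Next-best assignment: Leclerc→Section 9am, Ghosh→Section 1pm, Santos→Section 10am, Delgado→Section 2pm, Quispe→Section 3pm = 354 points.

Max total: 378 points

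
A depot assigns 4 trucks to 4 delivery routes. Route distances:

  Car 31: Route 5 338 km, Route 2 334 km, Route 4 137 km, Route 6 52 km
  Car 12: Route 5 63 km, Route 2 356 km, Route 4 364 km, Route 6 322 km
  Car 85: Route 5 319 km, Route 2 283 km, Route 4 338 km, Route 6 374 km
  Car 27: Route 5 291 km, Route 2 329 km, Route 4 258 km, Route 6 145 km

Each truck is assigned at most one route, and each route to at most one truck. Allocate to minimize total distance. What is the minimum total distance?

Optimal: Car 31→Route 4 (137 km), Car 12→Route 5 (63 km), Car 85→Route 2 (283 km), Car 27→Route 6 (145 km) — total 137+63+283+145 = 628 km.
Every other assignment is strictly worse.

Min total: 628 km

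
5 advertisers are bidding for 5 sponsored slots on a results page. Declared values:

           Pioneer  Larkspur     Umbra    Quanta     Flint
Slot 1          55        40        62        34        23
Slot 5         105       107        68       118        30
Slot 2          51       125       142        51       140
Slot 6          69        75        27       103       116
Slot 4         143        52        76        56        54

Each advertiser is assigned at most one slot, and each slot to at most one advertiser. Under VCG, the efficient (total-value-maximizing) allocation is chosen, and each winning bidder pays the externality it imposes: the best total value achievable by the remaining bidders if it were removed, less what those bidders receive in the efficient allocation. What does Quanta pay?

Efficient allocation: Pioneer→Slot 4 ($143), Larkspur→Slot 2 ($125), Umbra→Slot 1 ($62), Quanta→Slot 5 ($118), Flint→Slot 6 ($116); total welfare W = $564.
Quanta receives Slot 5 at value $118, so the others get W − 118 = $446.
Without Quanta: best allocation of the remaining 4 bidders over all 5 slots is Pioneer→Slot 4 ($143), Larkspur→Slot 5 ($107), Umbra→Slot 2 ($142), Flint→Slot 6 ($116), total $508.
VCG payment = (others' best without Quanta) − (others' welfare with Quanta) = 508 − 446 = $62.

Quanta pays $62.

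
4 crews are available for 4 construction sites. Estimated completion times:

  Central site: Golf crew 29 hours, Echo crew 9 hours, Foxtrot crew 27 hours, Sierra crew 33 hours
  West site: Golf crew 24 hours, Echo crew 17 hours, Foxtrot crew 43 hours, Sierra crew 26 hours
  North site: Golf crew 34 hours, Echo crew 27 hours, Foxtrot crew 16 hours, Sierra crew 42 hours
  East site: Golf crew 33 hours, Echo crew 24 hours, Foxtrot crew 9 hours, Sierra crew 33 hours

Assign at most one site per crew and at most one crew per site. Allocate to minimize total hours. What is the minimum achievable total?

This is the linear assignment problem.
Optimal: Golf crew→North site (34 hours), Echo crew→Central site (9 hours), Foxtrot crew→East site (9 hours), Sierra crew→West site (26 hours) — total 34+9+9+26 = 78 hours.
Min-entry greedy (repeatedly take the single cheapest remaining cell) gives 84 hours, worse by 6.
Next-best assignment: Golf crew→West site, Echo crew→Central site, Foxtrot crew→North site, Sierra crew→East site = 82 hours.

Minimum total: 78 hours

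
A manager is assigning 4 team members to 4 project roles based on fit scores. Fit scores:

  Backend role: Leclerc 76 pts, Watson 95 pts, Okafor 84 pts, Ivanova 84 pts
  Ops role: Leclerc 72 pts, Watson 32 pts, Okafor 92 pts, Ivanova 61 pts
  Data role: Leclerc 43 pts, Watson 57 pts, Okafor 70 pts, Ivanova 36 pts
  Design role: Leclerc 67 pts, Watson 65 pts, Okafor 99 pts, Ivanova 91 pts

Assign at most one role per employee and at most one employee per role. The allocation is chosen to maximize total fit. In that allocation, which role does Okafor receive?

Optimal: Leclerc→Ops role (72 pts), Watson→Backend role (95 pts), Okafor→Data role (70 pts), Ivanova→Design role (91 pts) — total 72+95+70+91 = 328 pts.
Max-entry greedy (repeatedly take the single best remaining cell) gives 302 pts, worse by 26.
Swapping Leclerc↔Okafor (Leclerc→Data role 43 pts, Okafor→Ops role 92 pts) loses 7.
Every other assignment is strictly worse.
Okafor's own top role is Design role (99 pts), but forcing Okafor→Design role and reassigning the rest optimally gives only 312 pts — worse by 16.

Okafor receives Data role.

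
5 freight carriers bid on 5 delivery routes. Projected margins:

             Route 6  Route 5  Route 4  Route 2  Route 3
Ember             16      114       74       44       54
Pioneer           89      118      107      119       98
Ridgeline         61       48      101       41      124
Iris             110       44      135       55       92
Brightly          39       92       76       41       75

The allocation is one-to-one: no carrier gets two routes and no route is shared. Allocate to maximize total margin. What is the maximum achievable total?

Optimal: Ember→Route 5 ($114k), Pioneer→Route 2 ($119k), Ridgeline→Route 3 ($124k), Iris→Route 6 ($110k), Brightly→Route 4 ($76k) — total 114+119+124+110+76 = $543k.
Next-best assignment: Ember→Route 5, Pioneer→Route 2, Ridgeline→Route 3, Iris→Route 4, Brightly→Route 6 = $531k.
Swapping Brightly↔Pioneer (Brightly→Route 2 $41k, Pioneer→Route 4 $107k) loses 47.
No other one-to-one assignment exceeds $543k.

Max total: $543k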